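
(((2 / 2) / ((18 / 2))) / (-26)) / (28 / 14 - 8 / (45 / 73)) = 0.00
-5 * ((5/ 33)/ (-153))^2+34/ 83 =866731259/ 2115869283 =0.41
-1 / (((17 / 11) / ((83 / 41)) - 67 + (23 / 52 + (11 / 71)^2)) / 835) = 199837640860 / 15740570013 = 12.70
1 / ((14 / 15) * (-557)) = -15 / 7798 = -0.00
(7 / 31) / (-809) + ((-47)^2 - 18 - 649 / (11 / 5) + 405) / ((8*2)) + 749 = 358253403 / 401264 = 892.81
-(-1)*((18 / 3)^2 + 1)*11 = 407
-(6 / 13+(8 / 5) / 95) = -2954 / 6175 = -0.48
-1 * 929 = -929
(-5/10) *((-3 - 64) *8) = 268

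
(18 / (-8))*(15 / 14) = -2.41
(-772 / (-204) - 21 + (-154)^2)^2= 1460805815044 / 2601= 561632377.95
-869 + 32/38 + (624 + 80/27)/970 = -215841209/248805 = -867.51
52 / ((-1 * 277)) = -52 / 277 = -0.19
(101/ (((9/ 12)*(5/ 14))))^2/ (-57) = -31990336/ 12825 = -2494.37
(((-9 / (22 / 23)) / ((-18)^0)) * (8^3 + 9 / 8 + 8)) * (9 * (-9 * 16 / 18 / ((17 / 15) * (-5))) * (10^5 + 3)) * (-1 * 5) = 1059147273465 / 34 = 31151390396.03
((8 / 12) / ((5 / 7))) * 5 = 14 / 3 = 4.67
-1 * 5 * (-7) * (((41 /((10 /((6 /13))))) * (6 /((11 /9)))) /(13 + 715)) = 0.45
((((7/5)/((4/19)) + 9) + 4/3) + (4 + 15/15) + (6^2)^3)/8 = 2800679/480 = 5834.75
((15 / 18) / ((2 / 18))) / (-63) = -5 / 42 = -0.12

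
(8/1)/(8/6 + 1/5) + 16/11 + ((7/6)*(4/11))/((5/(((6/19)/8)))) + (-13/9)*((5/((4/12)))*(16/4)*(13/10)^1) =-1389547/13110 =-105.99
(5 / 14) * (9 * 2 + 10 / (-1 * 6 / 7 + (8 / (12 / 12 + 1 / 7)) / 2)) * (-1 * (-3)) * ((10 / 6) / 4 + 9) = 227695 / 1036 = 219.78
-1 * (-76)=76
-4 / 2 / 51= -2 / 51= -0.04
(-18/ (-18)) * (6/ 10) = 3/ 5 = 0.60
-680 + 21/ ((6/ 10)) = -645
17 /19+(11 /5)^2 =2724 /475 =5.73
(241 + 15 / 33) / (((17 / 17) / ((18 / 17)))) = 47808 / 187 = 255.66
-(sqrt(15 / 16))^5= -225 * sqrt(15) / 1024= -0.85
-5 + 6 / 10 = -22 / 5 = -4.40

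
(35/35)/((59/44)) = 44/59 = 0.75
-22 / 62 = -0.35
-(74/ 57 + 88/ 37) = -7754/ 2109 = -3.68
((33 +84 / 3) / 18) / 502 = 0.01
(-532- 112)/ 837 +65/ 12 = 15559/ 3348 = 4.65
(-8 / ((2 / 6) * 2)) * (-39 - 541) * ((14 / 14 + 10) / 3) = 25520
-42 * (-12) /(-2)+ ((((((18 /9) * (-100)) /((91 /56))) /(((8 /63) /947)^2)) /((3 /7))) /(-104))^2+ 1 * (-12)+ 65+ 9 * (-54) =43111754922559826761385 /1827904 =23585349625888354.51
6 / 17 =0.35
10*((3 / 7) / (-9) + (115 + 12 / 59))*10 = 14267800 / 1239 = 11515.58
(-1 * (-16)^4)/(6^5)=-2048/243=-8.43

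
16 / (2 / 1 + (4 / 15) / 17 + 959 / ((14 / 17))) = 8160 / 594923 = 0.01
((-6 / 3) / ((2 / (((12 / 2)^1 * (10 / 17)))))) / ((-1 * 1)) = 3.53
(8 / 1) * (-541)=-4328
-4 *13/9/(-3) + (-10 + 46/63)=-1388/189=-7.34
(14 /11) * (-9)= -126 /11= -11.45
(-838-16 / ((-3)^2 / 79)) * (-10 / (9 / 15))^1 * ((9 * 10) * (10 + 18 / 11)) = 563584000 / 33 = 17078303.03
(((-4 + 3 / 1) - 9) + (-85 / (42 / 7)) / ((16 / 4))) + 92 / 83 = -24767 / 1992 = -12.43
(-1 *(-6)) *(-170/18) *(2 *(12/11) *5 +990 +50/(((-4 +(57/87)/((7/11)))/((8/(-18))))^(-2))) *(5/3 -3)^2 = -1329295642100/4079691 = -325832.43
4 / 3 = 1.33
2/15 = 0.13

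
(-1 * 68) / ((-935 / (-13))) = -52 / 55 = -0.95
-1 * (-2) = 2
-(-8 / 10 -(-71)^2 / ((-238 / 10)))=-125549 / 595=-211.01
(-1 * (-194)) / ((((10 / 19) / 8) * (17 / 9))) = 132696 / 85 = 1561.13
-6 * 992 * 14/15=-27776/5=-5555.20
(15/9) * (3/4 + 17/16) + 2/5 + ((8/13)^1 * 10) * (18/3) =125873/3120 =40.34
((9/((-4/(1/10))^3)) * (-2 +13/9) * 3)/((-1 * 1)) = -3/12800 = -0.00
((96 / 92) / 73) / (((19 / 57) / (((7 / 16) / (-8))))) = -63 / 26864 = -0.00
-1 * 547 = -547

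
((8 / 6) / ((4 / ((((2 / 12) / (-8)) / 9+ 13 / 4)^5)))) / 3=5436111489767243 / 135413275557888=40.14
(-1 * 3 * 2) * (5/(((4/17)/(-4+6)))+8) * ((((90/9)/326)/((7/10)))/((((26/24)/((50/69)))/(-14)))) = 6060000/48737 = 124.34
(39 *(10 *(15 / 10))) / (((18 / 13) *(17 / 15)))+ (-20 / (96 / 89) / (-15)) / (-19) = 8668187 / 23256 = 372.73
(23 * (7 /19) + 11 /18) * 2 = 3107 /171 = 18.17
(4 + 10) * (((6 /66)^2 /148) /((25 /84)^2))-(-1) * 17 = 47592821 /2798125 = 17.01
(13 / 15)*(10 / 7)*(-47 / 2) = -611 / 21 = -29.10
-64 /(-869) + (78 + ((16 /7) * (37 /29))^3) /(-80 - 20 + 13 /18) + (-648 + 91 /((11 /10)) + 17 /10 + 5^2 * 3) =-63593951469855273 /129906966845810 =-489.53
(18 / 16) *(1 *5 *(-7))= -315 / 8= -39.38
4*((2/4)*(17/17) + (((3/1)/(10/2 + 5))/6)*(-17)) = -7/5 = -1.40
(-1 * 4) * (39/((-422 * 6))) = 13/211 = 0.06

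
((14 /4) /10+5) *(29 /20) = 3103 /400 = 7.76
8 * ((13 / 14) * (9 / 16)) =117 / 28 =4.18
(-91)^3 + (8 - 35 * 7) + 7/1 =-753801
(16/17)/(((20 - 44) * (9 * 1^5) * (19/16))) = -32/8721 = -0.00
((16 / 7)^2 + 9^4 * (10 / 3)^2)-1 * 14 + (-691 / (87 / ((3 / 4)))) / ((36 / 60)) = 1242771865 / 17052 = 72881.30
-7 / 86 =-0.08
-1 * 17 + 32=15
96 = 96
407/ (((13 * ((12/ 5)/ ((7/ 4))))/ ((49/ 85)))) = 139601/ 10608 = 13.16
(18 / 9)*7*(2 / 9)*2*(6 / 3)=112 / 9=12.44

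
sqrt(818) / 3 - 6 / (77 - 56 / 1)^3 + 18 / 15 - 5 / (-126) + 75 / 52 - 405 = -322909001 / 802620 + sqrt(818) / 3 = -392.79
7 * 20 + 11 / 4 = 571 / 4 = 142.75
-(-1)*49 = 49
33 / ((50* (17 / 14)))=231 / 425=0.54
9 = 9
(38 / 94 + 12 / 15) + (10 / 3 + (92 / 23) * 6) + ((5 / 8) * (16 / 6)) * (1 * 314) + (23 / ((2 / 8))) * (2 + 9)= 1563.87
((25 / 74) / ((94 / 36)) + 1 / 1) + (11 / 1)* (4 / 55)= 16776 / 8695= 1.93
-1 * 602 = -602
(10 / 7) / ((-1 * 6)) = -5 / 21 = -0.24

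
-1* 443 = -443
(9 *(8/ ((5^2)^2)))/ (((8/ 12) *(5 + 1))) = 0.03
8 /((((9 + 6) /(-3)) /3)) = -24 /5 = -4.80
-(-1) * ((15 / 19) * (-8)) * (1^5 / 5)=-24 / 19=-1.26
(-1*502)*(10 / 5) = -1004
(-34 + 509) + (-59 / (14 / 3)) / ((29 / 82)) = 89168 / 203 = 439.25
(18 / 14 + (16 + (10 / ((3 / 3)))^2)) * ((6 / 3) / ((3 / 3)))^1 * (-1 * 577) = -947434 / 7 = -135347.71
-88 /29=-3.03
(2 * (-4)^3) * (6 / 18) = -128 / 3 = -42.67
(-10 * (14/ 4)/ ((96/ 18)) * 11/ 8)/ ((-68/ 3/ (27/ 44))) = 8505/ 34816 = 0.24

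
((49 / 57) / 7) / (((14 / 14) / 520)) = 3640 / 57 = 63.86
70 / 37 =1.89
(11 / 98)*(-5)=-55 / 98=-0.56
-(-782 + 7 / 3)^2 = -5470921 / 9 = -607880.11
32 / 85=0.38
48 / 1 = 48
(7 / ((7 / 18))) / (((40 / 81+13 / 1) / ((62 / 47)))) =1.76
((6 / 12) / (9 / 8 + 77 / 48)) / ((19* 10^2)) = 6 / 62225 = 0.00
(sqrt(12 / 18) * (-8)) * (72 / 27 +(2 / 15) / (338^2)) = -3046508 * sqrt(6) / 428415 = -17.42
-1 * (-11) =11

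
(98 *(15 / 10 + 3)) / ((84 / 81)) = 1701 / 4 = 425.25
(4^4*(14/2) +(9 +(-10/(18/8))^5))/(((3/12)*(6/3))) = 7894498/59049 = 133.69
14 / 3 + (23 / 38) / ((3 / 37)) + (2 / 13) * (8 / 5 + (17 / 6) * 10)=124019 / 7410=16.74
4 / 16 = 1 / 4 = 0.25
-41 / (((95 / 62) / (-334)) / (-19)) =-849028 / 5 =-169805.60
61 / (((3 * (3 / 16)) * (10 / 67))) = 32696 / 45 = 726.58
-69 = -69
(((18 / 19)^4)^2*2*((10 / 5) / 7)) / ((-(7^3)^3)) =-0.00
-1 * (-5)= 5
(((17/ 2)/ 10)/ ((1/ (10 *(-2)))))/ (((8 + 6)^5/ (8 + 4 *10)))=-51/ 33614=-0.00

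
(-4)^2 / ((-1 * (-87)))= 16 / 87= 0.18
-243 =-243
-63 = -63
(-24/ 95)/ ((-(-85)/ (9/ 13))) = -216/ 104975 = -0.00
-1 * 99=-99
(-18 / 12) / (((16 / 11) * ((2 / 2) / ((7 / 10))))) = -231 / 320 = -0.72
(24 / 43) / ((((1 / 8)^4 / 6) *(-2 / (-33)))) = 9732096 / 43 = 226327.81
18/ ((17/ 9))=162/ 17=9.53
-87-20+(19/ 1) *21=292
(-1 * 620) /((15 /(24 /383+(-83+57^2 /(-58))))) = 191377694 /33321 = 5743.46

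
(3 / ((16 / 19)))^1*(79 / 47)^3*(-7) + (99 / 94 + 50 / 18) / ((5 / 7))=-8451590581 / 74752560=-113.06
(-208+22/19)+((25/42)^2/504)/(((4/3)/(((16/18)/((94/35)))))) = -70378883665/340254432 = -206.84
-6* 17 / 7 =-102 / 7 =-14.57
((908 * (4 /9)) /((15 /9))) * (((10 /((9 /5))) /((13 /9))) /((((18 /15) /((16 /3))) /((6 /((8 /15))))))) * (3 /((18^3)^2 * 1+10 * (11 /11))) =908000 /221079521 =0.00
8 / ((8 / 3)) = 3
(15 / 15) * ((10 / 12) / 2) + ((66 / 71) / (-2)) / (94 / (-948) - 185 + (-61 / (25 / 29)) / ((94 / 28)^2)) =1788782118755 / 4268198796852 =0.42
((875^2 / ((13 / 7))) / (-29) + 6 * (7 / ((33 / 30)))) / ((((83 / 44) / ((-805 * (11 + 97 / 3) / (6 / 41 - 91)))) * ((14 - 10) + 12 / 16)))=-607521.01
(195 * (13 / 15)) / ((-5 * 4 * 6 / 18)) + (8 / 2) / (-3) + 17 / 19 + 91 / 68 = -118462 / 4845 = -24.45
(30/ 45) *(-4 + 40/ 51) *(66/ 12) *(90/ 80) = -451/ 34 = -13.26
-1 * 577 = -577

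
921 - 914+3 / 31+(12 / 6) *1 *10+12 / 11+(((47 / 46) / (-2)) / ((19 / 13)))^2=29496806909 / 1041926864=28.31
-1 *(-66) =66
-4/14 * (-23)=46/7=6.57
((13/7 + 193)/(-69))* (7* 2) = -2728/69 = -39.54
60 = 60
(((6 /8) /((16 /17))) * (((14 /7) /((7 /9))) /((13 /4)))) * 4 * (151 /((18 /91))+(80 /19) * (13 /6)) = 1036473 /532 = 1948.26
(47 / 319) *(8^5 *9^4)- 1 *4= 10104568580 / 319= 31675763.57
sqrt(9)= 3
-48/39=-16/13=-1.23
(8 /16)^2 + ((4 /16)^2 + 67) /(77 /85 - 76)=-65673 /102128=-0.64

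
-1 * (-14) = 14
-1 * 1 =-1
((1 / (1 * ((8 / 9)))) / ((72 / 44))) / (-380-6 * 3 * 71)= -11 / 26528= -0.00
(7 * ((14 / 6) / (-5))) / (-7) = 7 / 15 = 0.47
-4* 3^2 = -36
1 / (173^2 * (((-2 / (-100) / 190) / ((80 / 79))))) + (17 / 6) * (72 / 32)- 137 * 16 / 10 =-20097660583 / 94575640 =-212.50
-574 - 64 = -638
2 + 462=464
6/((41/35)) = 210/41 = 5.12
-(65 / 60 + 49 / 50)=-619 / 300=-2.06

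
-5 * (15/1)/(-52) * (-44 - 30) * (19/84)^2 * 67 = -22372975/61152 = -365.86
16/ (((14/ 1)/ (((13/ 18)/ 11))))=52/ 693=0.08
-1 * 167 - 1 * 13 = -180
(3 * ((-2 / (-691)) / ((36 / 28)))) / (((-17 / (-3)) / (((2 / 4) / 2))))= 7 / 23494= 0.00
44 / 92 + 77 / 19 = 1980 / 437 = 4.53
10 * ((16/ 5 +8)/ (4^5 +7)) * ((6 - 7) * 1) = -112/ 1031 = -0.11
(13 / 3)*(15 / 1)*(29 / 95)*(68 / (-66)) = -12818 / 627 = -20.44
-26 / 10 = -13 / 5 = -2.60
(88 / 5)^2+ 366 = 16894 / 25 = 675.76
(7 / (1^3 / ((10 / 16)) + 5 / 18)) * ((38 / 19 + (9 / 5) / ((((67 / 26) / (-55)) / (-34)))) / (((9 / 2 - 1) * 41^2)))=0.83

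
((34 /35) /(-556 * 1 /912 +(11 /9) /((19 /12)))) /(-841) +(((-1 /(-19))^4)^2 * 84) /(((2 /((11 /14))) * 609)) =-0.01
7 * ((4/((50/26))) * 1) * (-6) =-2184/25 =-87.36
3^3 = 27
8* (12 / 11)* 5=480 / 11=43.64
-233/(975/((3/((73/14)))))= -0.14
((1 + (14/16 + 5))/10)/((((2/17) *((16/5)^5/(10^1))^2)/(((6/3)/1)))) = 45654296875/4398046511104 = 0.01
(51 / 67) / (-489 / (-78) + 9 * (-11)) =-1326 / 161537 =-0.01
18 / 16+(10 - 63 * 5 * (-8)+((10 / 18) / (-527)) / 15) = 288123013 / 113832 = 2531.12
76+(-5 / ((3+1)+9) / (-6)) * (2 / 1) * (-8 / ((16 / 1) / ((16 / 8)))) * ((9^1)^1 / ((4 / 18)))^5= -5811275719 / 416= -13969412.79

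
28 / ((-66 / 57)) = -266 / 11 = -24.18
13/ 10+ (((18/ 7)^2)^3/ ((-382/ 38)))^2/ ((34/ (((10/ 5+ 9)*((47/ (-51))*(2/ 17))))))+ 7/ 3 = -1888669290172080471043/ 74423695921181182590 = -25.38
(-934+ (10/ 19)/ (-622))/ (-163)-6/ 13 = 65968141/ 12521171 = 5.27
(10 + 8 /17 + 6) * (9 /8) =315 /17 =18.53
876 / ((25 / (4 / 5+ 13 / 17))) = 116508 / 2125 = 54.83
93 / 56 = 1.66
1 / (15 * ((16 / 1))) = 1 / 240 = 0.00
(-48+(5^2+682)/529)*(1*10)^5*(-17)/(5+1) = 20982250000/1587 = 13221329.55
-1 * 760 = -760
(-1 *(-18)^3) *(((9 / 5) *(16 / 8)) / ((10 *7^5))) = 52488 / 420175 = 0.12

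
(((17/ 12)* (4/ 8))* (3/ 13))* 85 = 1445/ 104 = 13.89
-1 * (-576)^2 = -331776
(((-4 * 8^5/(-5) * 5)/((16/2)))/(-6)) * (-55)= 450560/3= 150186.67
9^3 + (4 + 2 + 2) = 737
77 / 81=0.95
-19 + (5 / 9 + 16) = -22 / 9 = -2.44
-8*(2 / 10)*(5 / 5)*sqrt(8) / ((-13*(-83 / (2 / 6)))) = -16*sqrt(2) / 16185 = -0.00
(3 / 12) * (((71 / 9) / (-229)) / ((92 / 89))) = -6319 / 758448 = -0.01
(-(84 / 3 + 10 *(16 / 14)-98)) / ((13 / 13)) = 410 / 7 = 58.57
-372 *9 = -3348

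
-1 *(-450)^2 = -202500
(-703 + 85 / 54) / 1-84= -42413 / 54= -785.43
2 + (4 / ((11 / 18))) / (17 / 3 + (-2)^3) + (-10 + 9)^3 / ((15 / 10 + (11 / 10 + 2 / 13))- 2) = -1149 / 539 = -2.13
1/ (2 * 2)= 1/ 4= 0.25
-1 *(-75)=75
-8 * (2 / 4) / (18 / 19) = -38 / 9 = -4.22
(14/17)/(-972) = -7/8262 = -0.00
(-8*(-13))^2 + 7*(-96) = 10144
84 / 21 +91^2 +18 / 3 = 8291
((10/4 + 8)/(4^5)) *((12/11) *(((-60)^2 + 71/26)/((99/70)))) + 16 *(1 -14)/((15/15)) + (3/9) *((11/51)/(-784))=-1083832944757/6037903872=-179.50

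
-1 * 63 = -63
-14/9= -1.56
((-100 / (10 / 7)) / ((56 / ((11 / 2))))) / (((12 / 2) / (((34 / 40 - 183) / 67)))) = 40073 / 12864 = 3.12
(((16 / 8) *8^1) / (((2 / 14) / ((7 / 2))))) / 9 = 392 / 9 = 43.56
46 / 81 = 0.57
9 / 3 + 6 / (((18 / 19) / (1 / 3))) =46 / 9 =5.11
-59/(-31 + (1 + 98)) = -59/68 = -0.87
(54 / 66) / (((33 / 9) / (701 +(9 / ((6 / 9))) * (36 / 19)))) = 33885 / 209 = 162.13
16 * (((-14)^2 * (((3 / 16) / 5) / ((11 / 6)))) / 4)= 882 / 55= 16.04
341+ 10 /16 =2733 /8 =341.62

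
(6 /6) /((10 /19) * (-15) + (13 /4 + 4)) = -76 /49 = -1.55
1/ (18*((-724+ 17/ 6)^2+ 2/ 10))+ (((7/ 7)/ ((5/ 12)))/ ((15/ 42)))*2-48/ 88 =331957661576/ 25744037275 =12.89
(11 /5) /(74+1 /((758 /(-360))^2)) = 1580051 /53309170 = 0.03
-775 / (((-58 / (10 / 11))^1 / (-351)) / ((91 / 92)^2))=-11263195125 / 2700016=-4171.53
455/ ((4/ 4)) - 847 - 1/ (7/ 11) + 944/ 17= -338.04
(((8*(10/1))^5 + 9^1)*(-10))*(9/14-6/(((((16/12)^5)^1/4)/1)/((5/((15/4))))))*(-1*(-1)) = 3644269724295/16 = 227766857768.44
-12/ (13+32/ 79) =-316/ 353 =-0.90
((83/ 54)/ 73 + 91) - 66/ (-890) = 159798311/ 1754190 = 91.10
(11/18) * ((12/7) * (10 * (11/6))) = 1210/63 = 19.21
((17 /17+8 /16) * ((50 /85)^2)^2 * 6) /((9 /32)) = 320000 /83521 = 3.83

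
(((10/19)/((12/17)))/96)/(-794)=-85/8689536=-0.00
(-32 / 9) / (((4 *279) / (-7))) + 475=475.02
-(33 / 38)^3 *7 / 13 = -251559 / 713336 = -0.35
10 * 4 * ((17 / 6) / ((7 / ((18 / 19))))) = 2040 / 133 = 15.34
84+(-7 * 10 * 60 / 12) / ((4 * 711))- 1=117851 / 1422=82.88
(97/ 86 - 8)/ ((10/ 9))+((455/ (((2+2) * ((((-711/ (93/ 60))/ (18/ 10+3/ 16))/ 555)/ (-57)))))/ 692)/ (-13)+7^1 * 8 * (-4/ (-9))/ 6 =-3.77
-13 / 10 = -1.30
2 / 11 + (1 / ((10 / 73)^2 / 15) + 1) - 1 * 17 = 172377 / 220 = 783.53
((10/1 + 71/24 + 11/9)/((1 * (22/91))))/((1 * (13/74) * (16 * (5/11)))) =264439/5760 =45.91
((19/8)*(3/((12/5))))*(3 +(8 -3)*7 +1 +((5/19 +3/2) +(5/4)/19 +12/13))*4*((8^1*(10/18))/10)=206255/936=220.36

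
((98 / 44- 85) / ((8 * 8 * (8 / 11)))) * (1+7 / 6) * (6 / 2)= -23673 / 2048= -11.56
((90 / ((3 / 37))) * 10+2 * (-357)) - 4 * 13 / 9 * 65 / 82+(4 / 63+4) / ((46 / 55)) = 617038424 / 59409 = 10386.28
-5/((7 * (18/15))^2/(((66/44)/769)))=-0.00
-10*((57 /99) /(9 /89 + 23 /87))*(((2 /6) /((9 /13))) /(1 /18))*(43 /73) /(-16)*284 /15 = 1946308871 /20452410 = 95.16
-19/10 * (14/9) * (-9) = 133/5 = 26.60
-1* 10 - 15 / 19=-205 / 19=-10.79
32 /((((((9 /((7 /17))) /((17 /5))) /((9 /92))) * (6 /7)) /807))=52724 /115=458.47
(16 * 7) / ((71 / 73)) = 8176 / 71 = 115.15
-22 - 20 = -42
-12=-12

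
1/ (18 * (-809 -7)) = -0.00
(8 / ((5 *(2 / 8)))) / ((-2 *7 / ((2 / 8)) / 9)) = -36 / 35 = -1.03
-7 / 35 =-1 / 5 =-0.20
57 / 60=19 / 20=0.95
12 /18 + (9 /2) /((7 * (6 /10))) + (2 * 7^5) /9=470815 /126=3736.63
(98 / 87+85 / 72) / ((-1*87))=-4817 / 181656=-0.03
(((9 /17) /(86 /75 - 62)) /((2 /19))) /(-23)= 12825 /3569048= 0.00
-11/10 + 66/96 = -0.41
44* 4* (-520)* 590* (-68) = 3671782400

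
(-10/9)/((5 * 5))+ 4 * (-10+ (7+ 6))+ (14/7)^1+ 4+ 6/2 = 943/45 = 20.96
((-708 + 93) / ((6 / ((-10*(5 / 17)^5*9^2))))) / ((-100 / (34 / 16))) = -10378125 / 2672672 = -3.88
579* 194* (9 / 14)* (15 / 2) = 7582005 / 14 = 541571.79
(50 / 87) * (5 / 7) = 250 / 609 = 0.41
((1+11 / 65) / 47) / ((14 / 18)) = 684 / 21385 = 0.03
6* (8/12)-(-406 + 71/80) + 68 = 38169/80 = 477.11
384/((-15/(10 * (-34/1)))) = 8704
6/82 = 0.07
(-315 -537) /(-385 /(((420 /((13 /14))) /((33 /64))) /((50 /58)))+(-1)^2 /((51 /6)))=501803008 /153551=3267.99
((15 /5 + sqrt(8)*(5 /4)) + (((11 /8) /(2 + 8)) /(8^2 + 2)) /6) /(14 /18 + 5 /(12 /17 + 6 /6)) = 250589 /309760 + 1305*sqrt(2) /1936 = 1.76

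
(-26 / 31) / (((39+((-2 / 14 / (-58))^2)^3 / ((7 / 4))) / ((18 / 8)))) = -458511376982539608 / 9475901790972485263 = -0.05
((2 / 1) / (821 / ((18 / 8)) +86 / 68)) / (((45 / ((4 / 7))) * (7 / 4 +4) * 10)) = 544 / 450973075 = 0.00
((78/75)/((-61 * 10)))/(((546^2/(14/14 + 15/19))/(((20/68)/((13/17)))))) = -0.00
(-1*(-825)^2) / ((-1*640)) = 136125 / 128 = 1063.48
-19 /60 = -0.32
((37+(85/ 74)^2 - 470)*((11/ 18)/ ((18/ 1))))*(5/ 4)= -43337855/ 2365632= -18.32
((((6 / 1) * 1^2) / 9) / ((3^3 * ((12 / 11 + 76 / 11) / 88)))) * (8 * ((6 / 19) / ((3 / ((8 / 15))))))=2816 / 23085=0.12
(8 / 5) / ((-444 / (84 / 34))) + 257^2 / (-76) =-207726233 / 239020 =-869.07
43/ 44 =0.98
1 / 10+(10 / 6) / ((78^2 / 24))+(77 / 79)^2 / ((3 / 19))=581257231 / 94925610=6.12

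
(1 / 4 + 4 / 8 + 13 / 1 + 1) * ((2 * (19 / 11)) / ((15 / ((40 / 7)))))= 4484 / 231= 19.41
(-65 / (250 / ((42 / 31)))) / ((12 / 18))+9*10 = 138681 / 1550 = 89.47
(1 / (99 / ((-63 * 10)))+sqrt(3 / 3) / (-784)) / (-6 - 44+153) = -54891 / 888272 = -0.06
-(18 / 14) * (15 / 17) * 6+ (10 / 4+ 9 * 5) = 40.69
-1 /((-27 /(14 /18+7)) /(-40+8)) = -2240 /243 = -9.22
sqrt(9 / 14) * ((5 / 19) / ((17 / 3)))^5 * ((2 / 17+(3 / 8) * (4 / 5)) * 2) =32349375 * sqrt(14) / 836738146486634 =0.00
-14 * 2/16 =-7/4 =-1.75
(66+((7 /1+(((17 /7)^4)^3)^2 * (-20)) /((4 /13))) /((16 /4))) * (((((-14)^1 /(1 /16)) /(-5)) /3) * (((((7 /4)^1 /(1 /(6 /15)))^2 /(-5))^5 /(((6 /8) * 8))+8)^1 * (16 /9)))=-6115030882413.48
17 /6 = 2.83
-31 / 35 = -0.89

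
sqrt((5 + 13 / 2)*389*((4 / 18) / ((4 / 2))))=sqrt(17894) / 6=22.29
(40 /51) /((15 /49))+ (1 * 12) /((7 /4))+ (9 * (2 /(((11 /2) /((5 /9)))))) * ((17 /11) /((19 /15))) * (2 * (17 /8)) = 46406237 /2462229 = 18.85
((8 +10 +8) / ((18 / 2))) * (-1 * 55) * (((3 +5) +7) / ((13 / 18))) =-3300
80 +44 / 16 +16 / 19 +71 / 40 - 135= -37721 / 760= -49.63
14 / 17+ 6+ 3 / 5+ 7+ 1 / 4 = 4989 / 340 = 14.67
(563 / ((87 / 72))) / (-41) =-13512 / 1189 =-11.36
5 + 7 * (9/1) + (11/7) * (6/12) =963/14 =68.79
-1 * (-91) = 91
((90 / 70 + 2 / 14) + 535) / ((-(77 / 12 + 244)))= -2.14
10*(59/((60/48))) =472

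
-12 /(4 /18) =-54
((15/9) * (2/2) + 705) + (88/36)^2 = 57724/81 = 712.64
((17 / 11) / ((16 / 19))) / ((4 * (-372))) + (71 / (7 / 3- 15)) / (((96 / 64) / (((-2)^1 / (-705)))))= -13838227 / 1169329920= -0.01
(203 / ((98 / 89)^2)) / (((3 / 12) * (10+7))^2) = 918836 / 99127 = 9.27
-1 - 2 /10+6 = 24 /5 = 4.80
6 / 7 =0.86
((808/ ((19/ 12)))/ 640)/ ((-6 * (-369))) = 101/ 280440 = 0.00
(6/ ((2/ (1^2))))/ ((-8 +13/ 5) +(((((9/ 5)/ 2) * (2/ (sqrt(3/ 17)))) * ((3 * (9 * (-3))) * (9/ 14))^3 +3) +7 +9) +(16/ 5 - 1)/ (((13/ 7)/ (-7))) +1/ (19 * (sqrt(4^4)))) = -11674360596091021920 * sqrt(51)/ 16812478937180639434053179 - 731910852800400/ 16812478937180639434053179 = -0.00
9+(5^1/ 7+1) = 75/ 7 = 10.71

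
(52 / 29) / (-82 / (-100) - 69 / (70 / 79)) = -2275 / 97759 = -0.02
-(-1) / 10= 1 / 10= 0.10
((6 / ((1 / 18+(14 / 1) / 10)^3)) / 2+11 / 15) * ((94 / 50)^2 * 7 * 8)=7117186059704 / 21075853125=337.69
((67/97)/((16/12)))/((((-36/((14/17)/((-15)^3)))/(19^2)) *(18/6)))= 169309/400707000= 0.00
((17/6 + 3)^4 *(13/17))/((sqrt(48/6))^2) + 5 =20389405/176256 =115.68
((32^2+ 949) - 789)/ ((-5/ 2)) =-2368/ 5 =-473.60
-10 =-10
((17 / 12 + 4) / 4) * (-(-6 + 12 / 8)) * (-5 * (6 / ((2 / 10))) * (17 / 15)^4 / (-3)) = 1085773 / 2160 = 502.67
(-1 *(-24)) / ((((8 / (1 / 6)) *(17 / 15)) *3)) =5 / 34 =0.15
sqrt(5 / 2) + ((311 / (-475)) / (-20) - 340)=-3229689 / 9500 + sqrt(10) / 2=-338.39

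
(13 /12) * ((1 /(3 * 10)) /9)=13 /3240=0.00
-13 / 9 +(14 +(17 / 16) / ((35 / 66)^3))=15188111 / 771750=19.68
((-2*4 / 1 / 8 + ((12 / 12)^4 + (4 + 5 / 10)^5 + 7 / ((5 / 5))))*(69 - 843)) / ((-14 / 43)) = 986361993 / 224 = 4403401.75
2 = 2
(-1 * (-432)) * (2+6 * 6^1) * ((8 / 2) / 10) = 32832 / 5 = 6566.40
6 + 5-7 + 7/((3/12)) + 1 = 33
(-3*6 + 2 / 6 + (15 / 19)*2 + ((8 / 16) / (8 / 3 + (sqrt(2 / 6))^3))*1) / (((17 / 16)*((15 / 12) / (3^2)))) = -6646848 / 61693 - 864*sqrt(3) / 16235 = -107.83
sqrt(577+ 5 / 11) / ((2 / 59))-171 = -171+ 118 * sqrt(4367) / 11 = 537.89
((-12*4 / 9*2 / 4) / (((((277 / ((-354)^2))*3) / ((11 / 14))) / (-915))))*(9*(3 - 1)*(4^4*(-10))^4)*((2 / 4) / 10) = 21669064178254479360000 / 1939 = 11175381216222011015.99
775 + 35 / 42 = 4655 / 6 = 775.83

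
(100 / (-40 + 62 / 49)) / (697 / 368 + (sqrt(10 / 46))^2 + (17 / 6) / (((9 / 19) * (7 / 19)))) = -170402400 / 1210981889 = -0.14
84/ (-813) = -28/ 271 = -0.10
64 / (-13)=-64 / 13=-4.92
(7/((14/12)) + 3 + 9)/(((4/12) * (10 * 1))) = 27/5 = 5.40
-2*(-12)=24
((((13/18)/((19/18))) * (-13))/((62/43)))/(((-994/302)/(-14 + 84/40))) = -18654389/836380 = -22.30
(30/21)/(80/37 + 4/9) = 0.55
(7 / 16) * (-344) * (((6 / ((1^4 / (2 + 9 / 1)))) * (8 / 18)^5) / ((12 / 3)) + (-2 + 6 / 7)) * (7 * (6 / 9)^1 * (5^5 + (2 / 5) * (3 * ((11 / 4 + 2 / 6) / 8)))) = 222095615287 / 118098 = 1880604.37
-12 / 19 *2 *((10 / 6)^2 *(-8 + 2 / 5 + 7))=40 / 19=2.11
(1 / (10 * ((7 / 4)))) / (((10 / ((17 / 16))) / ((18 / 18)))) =17 / 2800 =0.01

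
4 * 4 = 16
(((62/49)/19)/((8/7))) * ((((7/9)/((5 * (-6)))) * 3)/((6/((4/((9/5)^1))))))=-31/18468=-0.00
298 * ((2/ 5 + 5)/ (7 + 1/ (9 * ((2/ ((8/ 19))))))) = 1375866/ 6005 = 229.12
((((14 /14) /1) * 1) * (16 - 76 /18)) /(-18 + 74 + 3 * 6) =53 /333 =0.16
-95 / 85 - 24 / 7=-541 / 119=-4.55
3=3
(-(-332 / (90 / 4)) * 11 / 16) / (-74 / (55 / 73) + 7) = -10043 / 90306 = -0.11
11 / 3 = 3.67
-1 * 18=-18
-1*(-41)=41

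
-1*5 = -5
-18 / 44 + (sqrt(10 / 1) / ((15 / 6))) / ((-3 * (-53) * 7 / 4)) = -9 / 22 + 8 * sqrt(10) / 5565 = -0.40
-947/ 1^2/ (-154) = 947/ 154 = 6.15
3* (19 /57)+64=65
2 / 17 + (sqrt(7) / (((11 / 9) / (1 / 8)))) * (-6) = 2 / 17 - 27 * sqrt(7) / 44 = -1.51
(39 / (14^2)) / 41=39 / 8036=0.00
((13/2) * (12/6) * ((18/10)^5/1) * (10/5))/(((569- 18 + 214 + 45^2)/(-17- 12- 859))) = -75740184/484375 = -156.37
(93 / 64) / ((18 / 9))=93 / 128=0.73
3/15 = 1/5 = 0.20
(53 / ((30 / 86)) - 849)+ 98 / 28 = -20807 / 30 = -693.57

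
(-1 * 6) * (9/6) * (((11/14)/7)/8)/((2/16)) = -99/98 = -1.01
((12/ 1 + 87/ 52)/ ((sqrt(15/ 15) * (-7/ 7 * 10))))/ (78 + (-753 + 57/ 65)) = 237/ 116848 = 0.00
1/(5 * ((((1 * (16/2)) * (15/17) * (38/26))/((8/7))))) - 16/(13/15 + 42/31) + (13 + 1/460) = 5519169091/947984100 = 5.82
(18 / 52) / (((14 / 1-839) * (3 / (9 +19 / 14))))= -29 / 20020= -0.00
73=73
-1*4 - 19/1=-23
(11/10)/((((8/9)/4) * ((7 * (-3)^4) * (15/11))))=121/18900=0.01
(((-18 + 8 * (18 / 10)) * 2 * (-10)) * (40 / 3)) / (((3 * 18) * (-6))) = -80 / 27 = -2.96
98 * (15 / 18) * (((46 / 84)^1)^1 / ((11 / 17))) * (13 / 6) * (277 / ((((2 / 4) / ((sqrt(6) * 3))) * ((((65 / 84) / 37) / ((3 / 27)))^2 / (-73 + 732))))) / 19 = 596843488.04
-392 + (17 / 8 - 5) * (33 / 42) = -44157 / 112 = -394.26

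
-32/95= -0.34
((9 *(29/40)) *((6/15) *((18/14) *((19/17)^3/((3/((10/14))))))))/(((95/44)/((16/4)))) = 12437172/6018425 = 2.07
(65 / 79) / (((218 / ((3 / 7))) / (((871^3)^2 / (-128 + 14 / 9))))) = -766277459728739105355 / 137190452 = -5585501385539.13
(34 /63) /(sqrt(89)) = 34 * sqrt(89) /5607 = 0.06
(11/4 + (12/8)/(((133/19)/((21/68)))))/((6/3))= 383/272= 1.41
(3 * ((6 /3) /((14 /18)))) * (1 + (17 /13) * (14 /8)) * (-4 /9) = -1026 /91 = -11.27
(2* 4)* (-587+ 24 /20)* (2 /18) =-23432 /45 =-520.71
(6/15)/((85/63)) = 0.30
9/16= 0.56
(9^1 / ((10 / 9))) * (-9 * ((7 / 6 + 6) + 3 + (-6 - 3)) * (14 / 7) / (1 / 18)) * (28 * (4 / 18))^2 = -592704 / 5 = -118540.80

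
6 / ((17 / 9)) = 3.18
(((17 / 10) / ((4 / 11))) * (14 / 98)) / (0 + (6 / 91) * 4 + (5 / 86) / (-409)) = 42753997 / 16874420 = 2.53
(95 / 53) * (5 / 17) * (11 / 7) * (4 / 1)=20900 / 6307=3.31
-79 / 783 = -0.10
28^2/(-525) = -112/75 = -1.49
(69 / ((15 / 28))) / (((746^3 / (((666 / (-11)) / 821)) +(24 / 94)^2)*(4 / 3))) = -50756193 / 2957944419377300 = -0.00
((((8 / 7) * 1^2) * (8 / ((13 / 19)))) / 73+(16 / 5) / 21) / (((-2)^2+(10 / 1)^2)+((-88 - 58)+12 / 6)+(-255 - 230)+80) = -33424 / 44342025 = -0.00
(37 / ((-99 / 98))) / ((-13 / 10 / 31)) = 1124060 / 1287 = 873.40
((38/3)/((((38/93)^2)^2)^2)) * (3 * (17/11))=95128907643056817/1258571408512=75584.83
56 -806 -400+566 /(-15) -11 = -17981 /15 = -1198.73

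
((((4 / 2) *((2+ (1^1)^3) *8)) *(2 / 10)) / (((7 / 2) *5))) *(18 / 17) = 1728 / 2975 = 0.58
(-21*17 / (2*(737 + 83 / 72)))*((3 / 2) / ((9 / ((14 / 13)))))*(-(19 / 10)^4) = 977016537 / 1727277500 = 0.57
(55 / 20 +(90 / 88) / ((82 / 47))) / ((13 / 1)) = 12037 / 46904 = 0.26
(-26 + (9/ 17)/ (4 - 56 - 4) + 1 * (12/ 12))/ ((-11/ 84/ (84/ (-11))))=-2999934/ 2057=-1458.40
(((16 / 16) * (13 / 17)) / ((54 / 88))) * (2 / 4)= 286 / 459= 0.62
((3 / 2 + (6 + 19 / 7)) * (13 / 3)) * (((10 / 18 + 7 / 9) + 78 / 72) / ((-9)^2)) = 53911 / 40824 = 1.32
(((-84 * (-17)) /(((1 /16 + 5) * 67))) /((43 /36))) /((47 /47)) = 30464 /8643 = 3.52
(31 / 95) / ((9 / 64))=1984 / 855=2.32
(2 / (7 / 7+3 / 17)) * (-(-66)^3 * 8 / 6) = 3258288 / 5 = 651657.60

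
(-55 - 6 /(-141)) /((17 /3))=-7749 /799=-9.70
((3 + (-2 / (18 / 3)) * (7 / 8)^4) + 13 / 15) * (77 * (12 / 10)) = 17368351 / 51200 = 339.23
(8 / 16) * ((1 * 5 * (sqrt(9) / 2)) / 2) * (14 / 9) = 35 / 12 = 2.92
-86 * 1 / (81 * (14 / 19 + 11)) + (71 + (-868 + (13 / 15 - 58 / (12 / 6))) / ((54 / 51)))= -70033738 / 90315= -775.44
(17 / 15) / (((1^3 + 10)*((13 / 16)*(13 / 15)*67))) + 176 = 21921600 / 124553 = 176.00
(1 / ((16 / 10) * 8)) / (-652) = -5 / 41728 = -0.00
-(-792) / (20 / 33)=6534 / 5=1306.80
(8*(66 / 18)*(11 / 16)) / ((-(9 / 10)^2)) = -6050 / 243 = -24.90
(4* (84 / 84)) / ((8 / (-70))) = -35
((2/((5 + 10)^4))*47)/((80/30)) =47/67500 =0.00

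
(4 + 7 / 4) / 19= 23 / 76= 0.30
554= 554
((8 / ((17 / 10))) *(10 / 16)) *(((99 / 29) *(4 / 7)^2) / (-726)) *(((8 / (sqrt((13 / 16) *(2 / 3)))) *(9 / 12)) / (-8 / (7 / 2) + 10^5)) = -100 *sqrt(78) / 2398869473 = -0.00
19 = 19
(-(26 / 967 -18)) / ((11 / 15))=23700 / 967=24.51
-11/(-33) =1/3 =0.33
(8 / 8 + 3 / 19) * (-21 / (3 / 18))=-2772 / 19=-145.89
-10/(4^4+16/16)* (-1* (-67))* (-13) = 8710/257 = 33.89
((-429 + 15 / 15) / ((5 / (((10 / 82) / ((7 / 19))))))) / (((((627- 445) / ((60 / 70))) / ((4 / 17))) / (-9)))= 878256 / 3107923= 0.28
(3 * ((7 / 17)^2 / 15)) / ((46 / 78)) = 1911 / 33235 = 0.06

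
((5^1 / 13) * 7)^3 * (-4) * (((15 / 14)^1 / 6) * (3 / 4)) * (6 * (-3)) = 826875 / 4394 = 188.18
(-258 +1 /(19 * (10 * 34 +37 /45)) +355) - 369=-79261571 /291403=-272.00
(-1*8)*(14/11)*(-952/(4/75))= 1999200/11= 181745.45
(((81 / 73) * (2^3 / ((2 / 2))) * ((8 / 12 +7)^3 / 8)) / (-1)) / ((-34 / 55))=2007555 / 2482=808.85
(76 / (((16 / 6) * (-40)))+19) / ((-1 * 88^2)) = -0.00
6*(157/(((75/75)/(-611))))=-575562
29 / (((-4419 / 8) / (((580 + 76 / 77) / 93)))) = -3459584 / 10548153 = -0.33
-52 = -52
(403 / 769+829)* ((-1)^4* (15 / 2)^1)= 4784280 / 769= 6221.43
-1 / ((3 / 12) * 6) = -2 / 3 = -0.67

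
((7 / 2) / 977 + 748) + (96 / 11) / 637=10241611777 / 13691678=748.02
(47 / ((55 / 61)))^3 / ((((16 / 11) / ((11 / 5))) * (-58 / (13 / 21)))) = -306356028719 / 133980000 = -2286.58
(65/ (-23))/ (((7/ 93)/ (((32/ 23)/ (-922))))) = 96720/ 1707083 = 0.06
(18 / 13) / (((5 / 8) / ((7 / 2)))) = 7.75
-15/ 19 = -0.79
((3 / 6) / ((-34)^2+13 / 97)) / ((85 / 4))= 194 / 9532325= 0.00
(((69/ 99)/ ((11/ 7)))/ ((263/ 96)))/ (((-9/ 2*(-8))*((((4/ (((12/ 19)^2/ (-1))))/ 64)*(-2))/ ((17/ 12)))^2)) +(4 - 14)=-41090886262/ 4147205183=-9.91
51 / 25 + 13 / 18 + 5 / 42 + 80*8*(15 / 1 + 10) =25204538 / 1575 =16002.88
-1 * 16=-16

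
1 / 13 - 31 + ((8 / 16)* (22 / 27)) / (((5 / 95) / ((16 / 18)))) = -75950 / 3159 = -24.04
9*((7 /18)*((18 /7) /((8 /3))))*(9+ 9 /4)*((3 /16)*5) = 18225 /512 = 35.60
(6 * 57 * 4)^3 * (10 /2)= 12800540160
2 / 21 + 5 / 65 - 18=-4867 / 273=-17.83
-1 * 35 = -35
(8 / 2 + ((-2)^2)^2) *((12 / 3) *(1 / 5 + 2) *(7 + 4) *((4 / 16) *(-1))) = -484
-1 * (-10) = 10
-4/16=-1/4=-0.25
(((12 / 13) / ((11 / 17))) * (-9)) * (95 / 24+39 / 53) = -913563 / 15158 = -60.27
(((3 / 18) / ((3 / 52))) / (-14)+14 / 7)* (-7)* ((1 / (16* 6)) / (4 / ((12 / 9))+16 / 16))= -113 / 3456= -0.03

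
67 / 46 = 1.46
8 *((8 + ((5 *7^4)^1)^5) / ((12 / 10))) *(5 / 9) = 24935083218003750313300 / 27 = 923521600666805567159.26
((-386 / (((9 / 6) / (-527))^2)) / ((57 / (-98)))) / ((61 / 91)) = 3824159470768 / 31293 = 122204949.05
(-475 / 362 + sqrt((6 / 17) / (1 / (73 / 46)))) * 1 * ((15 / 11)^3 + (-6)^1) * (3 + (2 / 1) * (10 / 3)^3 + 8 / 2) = 145284925 / 394218 - 305863 * sqrt(85629) / 425799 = 158.34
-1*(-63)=63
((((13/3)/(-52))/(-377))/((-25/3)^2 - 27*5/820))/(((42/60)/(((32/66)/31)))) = 6560/92020972043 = 0.00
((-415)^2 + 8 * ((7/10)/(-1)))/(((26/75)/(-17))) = -219579735/26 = -8445374.42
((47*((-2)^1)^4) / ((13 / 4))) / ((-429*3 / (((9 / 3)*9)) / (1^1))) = -9024 / 1859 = -4.85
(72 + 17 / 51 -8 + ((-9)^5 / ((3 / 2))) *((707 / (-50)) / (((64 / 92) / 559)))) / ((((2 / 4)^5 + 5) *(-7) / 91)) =-13955487604526 / 12075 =-1155733963.11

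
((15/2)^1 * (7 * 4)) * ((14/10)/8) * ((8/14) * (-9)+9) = 567/4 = 141.75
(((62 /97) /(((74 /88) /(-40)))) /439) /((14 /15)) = -818400 /11028997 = -0.07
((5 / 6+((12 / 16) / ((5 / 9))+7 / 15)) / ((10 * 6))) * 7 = 371 / 1200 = 0.31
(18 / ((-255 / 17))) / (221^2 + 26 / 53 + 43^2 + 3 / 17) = -1802 / 76120485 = -0.00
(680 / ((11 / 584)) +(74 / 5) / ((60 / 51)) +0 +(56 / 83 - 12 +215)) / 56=1657920027 / 2556400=648.54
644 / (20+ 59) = 644 / 79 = 8.15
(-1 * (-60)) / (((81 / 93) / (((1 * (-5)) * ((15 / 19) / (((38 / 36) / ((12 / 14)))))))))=-558000 / 2527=-220.82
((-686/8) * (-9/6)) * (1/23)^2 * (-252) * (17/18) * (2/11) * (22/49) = -2499/529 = -4.72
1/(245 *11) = 1/2695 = 0.00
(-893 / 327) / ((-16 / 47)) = 41971 / 5232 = 8.02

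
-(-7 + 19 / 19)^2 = -36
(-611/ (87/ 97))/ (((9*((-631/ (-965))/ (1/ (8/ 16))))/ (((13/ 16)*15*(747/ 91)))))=-23734951825/ 1024744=-23161.84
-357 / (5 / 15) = -1071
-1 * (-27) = 27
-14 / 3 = -4.67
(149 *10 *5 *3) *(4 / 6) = 14900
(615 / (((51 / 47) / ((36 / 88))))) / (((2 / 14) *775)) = 2.09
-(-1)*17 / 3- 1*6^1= -1 / 3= -0.33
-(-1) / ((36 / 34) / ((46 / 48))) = 391 / 432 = 0.91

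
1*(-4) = -4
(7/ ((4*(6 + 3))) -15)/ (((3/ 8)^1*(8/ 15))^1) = -74.03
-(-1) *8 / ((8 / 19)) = 19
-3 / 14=-0.21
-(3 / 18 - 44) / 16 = 263 / 96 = 2.74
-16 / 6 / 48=-1 / 18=-0.06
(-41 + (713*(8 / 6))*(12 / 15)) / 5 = 10793 / 75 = 143.91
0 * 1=0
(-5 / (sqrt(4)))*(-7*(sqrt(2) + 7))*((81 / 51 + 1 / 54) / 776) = 51625*sqrt(2) / 1424736 + 361375 / 1424736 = 0.30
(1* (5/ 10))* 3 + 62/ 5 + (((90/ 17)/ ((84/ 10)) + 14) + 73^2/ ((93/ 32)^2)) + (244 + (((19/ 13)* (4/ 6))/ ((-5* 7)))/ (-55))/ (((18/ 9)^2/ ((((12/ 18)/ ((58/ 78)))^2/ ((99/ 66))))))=692.15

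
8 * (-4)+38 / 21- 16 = -970 / 21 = -46.19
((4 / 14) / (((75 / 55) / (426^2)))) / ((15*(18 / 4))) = 887216 / 1575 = 563.31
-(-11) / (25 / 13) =143 / 25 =5.72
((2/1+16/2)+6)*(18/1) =288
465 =465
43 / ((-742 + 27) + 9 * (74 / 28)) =-602 / 9677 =-0.06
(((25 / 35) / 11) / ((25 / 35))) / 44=1 / 484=0.00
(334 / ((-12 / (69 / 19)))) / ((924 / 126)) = -11523 / 836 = -13.78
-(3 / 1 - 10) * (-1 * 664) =-4648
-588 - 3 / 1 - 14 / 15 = -8879 / 15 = -591.93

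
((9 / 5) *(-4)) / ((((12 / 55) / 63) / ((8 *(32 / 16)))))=-33264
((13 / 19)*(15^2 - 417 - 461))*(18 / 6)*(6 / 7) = -152802 / 133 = -1148.89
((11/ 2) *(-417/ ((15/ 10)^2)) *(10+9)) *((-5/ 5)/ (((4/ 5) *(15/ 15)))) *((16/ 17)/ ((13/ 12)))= 4648160/ 221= 21032.40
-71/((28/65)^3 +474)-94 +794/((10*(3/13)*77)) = -13485772857743/150374303310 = -89.68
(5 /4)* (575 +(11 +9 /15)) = 2933 /4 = 733.25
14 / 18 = 7 / 9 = 0.78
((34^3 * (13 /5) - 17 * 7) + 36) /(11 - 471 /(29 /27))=-14805573 /61990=-238.84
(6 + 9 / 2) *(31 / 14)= 93 / 4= 23.25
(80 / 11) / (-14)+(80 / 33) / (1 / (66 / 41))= 3.38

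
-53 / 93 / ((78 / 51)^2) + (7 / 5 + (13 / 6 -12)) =-909173 / 104780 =-8.68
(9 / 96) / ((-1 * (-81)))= 0.00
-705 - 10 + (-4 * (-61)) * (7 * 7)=11241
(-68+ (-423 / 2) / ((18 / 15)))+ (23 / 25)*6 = -23873 / 100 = -238.73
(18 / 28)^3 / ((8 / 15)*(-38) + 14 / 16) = -10935 / 798161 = -0.01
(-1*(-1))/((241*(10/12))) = 6/1205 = 0.00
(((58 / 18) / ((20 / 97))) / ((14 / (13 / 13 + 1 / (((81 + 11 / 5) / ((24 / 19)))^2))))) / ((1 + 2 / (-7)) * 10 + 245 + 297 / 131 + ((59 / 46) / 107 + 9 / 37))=0.00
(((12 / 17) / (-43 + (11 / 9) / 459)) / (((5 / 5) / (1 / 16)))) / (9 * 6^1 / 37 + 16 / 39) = -1051947 / 1916896624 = -0.00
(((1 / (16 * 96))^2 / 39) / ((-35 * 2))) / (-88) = 1 / 566797271040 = 0.00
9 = 9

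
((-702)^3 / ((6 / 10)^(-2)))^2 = 9694104380816491584 / 625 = 15510567009306386.53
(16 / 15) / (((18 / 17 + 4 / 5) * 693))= 136 / 164241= 0.00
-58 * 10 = -580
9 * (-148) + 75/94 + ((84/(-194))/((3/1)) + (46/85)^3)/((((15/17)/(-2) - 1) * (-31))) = -666053503594079/500339992250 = -1331.20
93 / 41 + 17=790 / 41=19.27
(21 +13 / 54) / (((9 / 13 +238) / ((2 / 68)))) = 14911 / 5697108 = 0.00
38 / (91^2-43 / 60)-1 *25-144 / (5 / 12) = -920590501 / 2484085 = -370.60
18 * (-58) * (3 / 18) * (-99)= 17226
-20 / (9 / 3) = -20 / 3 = -6.67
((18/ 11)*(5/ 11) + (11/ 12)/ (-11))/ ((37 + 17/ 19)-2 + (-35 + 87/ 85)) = 1548785/ 4498296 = 0.34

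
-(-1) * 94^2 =8836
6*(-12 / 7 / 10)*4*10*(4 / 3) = -384 / 7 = -54.86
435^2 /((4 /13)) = 2459925 /4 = 614981.25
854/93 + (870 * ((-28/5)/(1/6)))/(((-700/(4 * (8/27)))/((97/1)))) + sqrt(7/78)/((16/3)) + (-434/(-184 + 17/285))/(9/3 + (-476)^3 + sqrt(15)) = -8835 * sqrt(15)/43554750181498462973 + sqrt(546)/416 + 162362439521347513688761369/33754931390661308804075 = 4810.09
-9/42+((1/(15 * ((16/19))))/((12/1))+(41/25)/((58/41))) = 2781781/2923200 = 0.95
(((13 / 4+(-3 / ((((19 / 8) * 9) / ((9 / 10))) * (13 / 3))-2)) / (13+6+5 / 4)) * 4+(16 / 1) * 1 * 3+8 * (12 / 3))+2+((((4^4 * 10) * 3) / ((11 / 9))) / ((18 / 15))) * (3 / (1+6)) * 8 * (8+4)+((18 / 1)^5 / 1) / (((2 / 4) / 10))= 292755413801738 / 7702695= 38006881.20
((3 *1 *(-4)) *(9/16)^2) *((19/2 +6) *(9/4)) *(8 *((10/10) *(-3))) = 203391/64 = 3177.98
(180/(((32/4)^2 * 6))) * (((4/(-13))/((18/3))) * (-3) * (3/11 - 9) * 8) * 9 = -6480/143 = -45.31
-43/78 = -0.55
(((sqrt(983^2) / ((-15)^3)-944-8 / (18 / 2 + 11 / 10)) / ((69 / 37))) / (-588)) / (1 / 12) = 11919745471 / 1152498375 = 10.34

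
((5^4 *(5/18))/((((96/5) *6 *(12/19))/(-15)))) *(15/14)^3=-185546875/4214784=-44.02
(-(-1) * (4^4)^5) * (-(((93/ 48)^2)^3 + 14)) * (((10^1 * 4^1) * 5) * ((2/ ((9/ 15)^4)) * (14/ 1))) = -85816038031360000000/ 27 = -3178371778939259259.26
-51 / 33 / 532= -0.00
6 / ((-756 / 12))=-2 / 21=-0.10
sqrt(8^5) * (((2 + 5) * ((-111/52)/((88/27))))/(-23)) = 83916 * sqrt(2)/3289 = 36.08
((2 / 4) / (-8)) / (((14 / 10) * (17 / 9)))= -45 / 1904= -0.02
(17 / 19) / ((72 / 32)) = 0.40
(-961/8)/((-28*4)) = 961/896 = 1.07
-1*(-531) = 531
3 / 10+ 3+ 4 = 73 / 10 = 7.30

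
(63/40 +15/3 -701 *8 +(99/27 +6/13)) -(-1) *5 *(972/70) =-60364321/10920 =-5527.87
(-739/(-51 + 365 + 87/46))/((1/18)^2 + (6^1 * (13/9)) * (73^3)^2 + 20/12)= -11014056/6174897699320790143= -0.00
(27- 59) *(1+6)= -224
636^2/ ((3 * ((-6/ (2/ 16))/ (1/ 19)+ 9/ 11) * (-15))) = 494384/ 50115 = 9.86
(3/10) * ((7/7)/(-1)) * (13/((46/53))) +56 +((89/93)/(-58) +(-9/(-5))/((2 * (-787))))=50272090079/976367940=51.49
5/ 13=0.38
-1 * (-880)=880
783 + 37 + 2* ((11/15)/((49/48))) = 201252/245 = 821.44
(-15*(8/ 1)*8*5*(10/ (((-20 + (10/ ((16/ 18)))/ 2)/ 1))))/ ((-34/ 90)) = -3456000/ 391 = -8838.87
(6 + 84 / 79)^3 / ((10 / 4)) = 347482224 / 2465195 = 140.96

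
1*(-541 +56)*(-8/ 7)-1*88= 3264/ 7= 466.29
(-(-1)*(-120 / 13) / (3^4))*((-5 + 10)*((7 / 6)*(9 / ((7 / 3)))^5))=-567.54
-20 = -20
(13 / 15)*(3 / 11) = 13 / 55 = 0.24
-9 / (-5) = 9 / 5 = 1.80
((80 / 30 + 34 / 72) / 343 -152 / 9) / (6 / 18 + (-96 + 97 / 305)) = 21190485 / 119698768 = 0.18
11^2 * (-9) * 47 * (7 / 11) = -32571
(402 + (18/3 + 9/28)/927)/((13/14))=267551/618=432.93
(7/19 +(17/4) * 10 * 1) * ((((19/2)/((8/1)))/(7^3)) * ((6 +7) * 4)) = 21177/2744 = 7.72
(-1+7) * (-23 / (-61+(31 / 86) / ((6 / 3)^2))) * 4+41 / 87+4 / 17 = 13162619 / 1347369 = 9.77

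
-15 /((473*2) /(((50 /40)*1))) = -75 /3784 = -0.02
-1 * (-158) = 158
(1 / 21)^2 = 1 / 441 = 0.00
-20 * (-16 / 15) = 64 / 3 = 21.33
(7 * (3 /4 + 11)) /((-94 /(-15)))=105 /8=13.12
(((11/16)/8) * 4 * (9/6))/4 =33/256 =0.13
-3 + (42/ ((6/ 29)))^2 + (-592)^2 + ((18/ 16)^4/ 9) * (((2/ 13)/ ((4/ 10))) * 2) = 391670.14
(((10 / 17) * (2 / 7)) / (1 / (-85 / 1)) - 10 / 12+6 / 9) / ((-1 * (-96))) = -607 / 4032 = -0.15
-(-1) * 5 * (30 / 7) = 150 / 7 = 21.43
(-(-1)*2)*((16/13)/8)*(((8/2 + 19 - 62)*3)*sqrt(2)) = -36*sqrt(2) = -50.91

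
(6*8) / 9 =16 / 3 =5.33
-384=-384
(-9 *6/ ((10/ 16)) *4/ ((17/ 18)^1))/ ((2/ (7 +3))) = -31104/ 17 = -1829.65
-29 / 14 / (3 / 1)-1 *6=-281 / 42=-6.69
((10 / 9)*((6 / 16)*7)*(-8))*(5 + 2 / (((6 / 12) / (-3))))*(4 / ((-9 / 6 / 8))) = -31360 / 9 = -3484.44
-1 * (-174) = 174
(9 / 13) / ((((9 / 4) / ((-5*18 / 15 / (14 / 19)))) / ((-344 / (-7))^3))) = -9281329152 / 31213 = -297354.60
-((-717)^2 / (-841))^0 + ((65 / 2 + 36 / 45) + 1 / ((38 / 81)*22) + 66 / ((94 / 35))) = 11192593 / 196460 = 56.97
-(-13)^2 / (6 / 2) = -169 / 3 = -56.33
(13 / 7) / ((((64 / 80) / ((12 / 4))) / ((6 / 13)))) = 45 / 14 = 3.21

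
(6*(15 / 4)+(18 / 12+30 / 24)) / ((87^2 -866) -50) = 101 / 26612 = 0.00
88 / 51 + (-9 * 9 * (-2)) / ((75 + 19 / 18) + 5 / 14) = 472069 / 122757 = 3.85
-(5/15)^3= -1/27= -0.04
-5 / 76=-0.07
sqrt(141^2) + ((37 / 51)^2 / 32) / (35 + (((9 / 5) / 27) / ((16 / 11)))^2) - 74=39038424723 / 582658969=67.00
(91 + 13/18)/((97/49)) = 80899/1746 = 46.33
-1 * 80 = -80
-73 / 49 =-1.49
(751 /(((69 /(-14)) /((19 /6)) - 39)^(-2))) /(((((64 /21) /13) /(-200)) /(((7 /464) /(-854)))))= 183657406725 /9865408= 18616.30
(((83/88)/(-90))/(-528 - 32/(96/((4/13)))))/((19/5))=1079/206619072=0.00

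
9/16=0.56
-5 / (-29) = 5 / 29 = 0.17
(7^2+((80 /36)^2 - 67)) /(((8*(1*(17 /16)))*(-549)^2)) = -2116 /415029177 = -0.00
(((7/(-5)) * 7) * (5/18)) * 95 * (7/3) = -32585/54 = -603.43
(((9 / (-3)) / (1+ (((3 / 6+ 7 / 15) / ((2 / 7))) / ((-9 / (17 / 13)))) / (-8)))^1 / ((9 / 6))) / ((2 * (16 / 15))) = -52650 / 59611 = -0.88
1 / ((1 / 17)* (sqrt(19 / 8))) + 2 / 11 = 2 / 11 + 34* sqrt(38) / 19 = 11.21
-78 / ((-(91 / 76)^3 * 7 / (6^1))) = 15803136 / 405769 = 38.95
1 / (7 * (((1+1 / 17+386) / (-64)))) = -272 / 11515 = -0.02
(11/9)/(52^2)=11/24336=0.00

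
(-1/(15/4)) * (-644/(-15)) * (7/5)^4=-6184976/140625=-43.98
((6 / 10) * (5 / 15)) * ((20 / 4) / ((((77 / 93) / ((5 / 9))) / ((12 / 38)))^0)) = 1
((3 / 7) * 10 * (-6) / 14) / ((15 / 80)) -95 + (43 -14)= -3714 / 49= -75.80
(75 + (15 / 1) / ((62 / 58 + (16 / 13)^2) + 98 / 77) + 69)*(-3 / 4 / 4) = -27.73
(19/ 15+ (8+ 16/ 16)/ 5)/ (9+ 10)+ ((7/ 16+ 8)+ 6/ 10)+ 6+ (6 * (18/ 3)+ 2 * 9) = 315547/ 4560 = 69.20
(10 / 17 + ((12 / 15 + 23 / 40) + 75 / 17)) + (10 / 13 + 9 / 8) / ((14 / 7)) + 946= 198291 / 208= 953.32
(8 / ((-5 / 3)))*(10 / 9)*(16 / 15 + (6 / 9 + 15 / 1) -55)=9184 / 45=204.09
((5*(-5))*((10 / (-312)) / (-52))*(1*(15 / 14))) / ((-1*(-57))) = -0.00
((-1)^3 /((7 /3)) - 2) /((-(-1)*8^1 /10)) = -3.04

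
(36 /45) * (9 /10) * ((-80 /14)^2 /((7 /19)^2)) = 415872 /2401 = 173.21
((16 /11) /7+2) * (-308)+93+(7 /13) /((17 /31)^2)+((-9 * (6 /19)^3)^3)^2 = -228937521663166819947342641320 /391206455069252534438883637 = -585.21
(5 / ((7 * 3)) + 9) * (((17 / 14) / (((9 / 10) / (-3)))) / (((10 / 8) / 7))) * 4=-52768 / 63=-837.59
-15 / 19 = -0.79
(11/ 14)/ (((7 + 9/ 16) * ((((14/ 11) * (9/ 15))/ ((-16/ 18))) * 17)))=-160/ 22491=-0.01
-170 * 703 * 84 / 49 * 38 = -7785222.86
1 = 1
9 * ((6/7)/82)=0.09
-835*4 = -3340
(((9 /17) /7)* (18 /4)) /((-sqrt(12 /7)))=-27* sqrt(21) /476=-0.26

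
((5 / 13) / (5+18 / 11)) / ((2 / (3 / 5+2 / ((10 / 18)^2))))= 1947 / 9490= 0.21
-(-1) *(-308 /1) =-308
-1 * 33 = -33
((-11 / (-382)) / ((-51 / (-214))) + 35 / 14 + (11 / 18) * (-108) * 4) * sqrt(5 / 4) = -5092189 * sqrt(5) / 38964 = -292.23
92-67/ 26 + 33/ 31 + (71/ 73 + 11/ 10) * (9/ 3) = 14224881/ 147095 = 96.71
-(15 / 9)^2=-25 / 9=-2.78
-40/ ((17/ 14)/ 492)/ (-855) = 18368/ 969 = 18.96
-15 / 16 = -0.94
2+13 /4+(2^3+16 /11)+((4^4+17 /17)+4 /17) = 203411 /748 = 271.94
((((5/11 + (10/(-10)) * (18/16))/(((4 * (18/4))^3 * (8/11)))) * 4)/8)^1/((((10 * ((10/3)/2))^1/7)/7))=-2891/12441600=-0.00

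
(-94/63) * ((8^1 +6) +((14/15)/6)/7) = -59314/2835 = -20.92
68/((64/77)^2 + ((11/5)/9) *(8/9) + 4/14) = 81642330/1433351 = 56.96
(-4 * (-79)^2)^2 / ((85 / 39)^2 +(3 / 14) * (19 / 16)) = 212327174352384 / 1705097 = 124524982.66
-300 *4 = -1200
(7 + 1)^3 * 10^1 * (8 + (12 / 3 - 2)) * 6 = 307200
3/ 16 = 0.19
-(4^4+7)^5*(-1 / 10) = 1258284197543 / 10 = 125828419754.30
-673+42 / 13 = -8707 / 13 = -669.77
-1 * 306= -306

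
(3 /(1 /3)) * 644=5796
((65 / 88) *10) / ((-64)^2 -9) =325 / 179828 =0.00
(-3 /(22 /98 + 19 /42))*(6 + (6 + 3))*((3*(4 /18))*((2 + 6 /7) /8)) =-3150 /199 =-15.83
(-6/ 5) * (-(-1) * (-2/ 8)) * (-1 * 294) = -441/ 5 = -88.20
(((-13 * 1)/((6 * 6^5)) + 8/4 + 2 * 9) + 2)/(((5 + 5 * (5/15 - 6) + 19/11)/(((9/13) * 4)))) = -11290609/4004208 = -2.82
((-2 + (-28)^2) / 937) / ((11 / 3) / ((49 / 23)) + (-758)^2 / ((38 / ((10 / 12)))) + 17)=728042 / 11007980007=0.00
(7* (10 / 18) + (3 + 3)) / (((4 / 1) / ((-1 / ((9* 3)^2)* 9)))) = -89 / 2916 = -0.03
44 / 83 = 0.53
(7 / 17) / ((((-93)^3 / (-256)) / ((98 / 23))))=175616 / 314503587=0.00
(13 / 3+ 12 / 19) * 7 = 1981 / 57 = 34.75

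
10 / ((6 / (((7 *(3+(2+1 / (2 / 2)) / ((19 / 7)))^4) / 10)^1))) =43184232 / 130321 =331.37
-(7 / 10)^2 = -49 / 100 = -0.49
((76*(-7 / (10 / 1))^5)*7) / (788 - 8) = -2235331 / 19500000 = -0.11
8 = 8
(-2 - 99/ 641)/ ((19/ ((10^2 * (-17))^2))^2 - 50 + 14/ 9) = 103808250900000000/ 2334211499597917391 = 0.04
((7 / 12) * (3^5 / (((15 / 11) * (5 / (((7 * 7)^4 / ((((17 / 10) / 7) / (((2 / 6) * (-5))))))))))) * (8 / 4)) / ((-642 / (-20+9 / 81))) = -556193765281 / 10914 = -50961495.81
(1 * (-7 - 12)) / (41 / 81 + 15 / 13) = -1053 / 92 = -11.45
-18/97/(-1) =18/97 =0.19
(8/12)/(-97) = -2/291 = -0.01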